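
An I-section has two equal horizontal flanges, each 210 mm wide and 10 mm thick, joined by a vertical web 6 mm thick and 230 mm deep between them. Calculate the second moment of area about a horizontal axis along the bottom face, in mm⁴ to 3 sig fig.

I_base ≈ 1.54 × 10⁸ mm⁴

Break the section into simple shapes (no overlaps), measuring from the bottom-left corner of the bounding box.
Bottom flange: 210 × 10, A = 2 100 mm², y = 5 mm, Ī = 17 500 mm⁴.
Web: 6 × 230, A = 1 380 mm², y = 125 mm, Ī = 6 083 500 mm⁴.
Top flange: 210 × 10, A = 2 100 mm², y = 245 mm, Ī = 17 500 mm⁴.
Transfer each piece to the base of the section using Ī + A·d² with d = y − 0:
  bottom flange: d = 5 mm → contributes +70 000 mm⁴
  web: d = 125 mm → contributes +27 646 000 mm⁴
  top flange: d = 245 mm → contributes +126 070 000 mm⁴
Total I = 153 786 000 mm⁴.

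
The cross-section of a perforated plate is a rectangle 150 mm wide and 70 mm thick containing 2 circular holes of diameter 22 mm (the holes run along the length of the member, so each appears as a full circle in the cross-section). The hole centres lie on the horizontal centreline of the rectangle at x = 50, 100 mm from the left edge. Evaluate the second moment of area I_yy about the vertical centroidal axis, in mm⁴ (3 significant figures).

I_yy ≈ 1.92 × 10⁷ mm⁴

Break the section into simple shapes (no overlaps), measuring from the bottom-left corner of the bounding box.
Plate: 150 × 70, A = 10 500 mm², x = 75 mm, Ī = 19 687 500 mm⁴.
Hole 1 (subtracted): ⌀22, A = 380.13 mm², x = 50 mm, Ī = 11 499 mm⁴.
Hole 2 (subtracted): ⌀22, A = 380.13 mm², x = 100 mm, Ī = 11 499 mm⁴.
By symmetry the centroid is at mid-width, x̄ = 75 mm.
Transfer each piece to the vertical centroidal axis using Ī + A·d² with d = x − 75:
  plate: d = 0 mm → contributes +19 687 500 mm⁴
  hole 1: d = -25 mm → contributes −249 082 mm⁴
  hole 2: d = 25 mm → contributes −249 082 mm⁴
Total I = 19 189 336 mm⁴.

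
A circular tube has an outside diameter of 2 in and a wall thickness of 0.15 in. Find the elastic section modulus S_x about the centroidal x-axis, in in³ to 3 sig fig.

Split into non-overlapping primitives; take the origin at the lower-left of the bounding box.
Outer circle: ⌀2, A = 3.1416 in², y = 1 in, Ī = 0.7854 in⁴.
Bore (subtracted): ⌀1.7, A = 2.2698 in², y = 1 in, Ī = 0.40998 in⁴.
By symmetry the centroid is at mid-height, ȳ = 1 in.
All pieces are centred on the centroidal x-axis, so I = ΣĪ (holes subtracted) = 0.37542 in⁴.
Extreme fibre distance c = 1 in; S = I/c = 0.37542 in³.

S_x ≈ 0.375 in³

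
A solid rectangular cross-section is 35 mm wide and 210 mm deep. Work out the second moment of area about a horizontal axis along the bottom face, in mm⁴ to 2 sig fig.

The section: 35 × 210, A = 7 350 mm², y = 105 mm, Ī = 27 011 250 mm⁴.
Transfer it to the bottom edge using Ī + A·d² with d = y − 0:
  the section: d = 105 mm → contributes +108 045 000 mm⁴
Total I = 108 045 000 mm⁴.

I_base ≈ 1.1 × 10⁸ mm⁴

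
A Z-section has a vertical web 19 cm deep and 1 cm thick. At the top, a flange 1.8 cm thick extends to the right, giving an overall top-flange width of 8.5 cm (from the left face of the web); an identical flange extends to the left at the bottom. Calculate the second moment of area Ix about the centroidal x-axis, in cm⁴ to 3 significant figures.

Ix ≈ 2580 cm⁴

Treat the section as a set of non-overlapping primitives; coordinates are from the bounding-box lower-left.
Web: 1 × 19, A = 19 cm², y = 9.5 cm, Ī = 571.58 cm⁴.
Top flange (beyond web): 7.5 × 1.8, A = 13.5 cm², y = 18.1 cm, Ī = 3.645 cm⁴.
Bottom flange (beyond web): 7.5 × 1.8, A = 13.5 cm², y = 0.9 cm, Ī = 3.645 cm⁴.
Centroid: ȳ = ΣA·y / ΣA = 9.5 cm.
Transfer each piece to the centroidal x-axis using Ī + A·d² with d = y − 9.5:
  web: d = 0 cm → contributes +571.58 cm⁴
  top flange (beyond web): d = 8.6 cm → contributes +1002.1 cm⁴
  bottom flange (beyond web): d = -8.6 cm → contributes +1002.1 cm⁴
Total I = 2575.8 cm⁴.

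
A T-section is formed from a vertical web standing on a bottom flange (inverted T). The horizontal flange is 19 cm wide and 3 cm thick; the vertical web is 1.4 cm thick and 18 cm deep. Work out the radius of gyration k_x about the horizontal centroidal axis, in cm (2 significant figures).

Split into non-overlapping primitives; take the origin at the lower-left of the bounding box.
Flange: 19 × 3, A = 57 cm², y = 1.5 cm, Ī = 42.75 cm⁴.
Web: 1.4 × 18, A = 25.2 cm², y = 12 cm, Ī = 680.4 cm⁴.
Centroid: ȳ = ΣA·y / ΣA = 4.719 cm.
Transfer each piece to the horizontal centroidal axis using Ī + A·d² with d = y − 4.719:
  flange: d = -3.219 cm → contributes +633.4 cm⁴
  web: d = 7.281 cm → contributes +2 016 cm⁴
Total I = 2 650 cm⁴.
Radius of gyration: k = √(I/A) = √(2 650 / 82.2) = 5.678 cm.

k_x ≈ 5.7 cm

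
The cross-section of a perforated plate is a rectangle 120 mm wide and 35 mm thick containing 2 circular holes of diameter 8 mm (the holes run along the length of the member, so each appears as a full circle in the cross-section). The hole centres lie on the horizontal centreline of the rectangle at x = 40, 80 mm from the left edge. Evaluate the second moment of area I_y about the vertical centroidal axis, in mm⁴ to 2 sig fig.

I_y ≈ 5.0 × 10⁶ mm⁴

Break the section into simple shapes (no overlaps), measuring from the bottom-left corner of the bounding box.
Plate: 120 × 35, A = 4 200 mm², x = 60 mm, Ī = 5 040 000 mm⁴.
Hole 1 (subtracted): ⌀8, A = 50.27 mm², x = 40 mm, Ī = 201.1 mm⁴.
Hole 2 (subtracted): ⌀8, A = 50.27 mm², x = 80 mm, Ī = 201.1 mm⁴.
By symmetry the centroid is at mid-width, x̄ = 60 mm.
Transfer each piece to the vertical centroidal axis using Ī + A·d² with d = x − 60:
  plate: d = 0 mm → contributes +5 040 000 mm⁴
  hole 1: d = -20 mm → contributes −20 307 mm⁴
  hole 2: d = 20 mm → contributes −20 307 mm⁴
Total I = 4 999 385 mm⁴.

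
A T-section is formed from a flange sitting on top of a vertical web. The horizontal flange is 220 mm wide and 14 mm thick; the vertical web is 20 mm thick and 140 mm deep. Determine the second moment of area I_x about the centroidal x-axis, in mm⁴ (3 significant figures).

I_x ≈ 1.33 × 10⁷ mm⁴

Treat the section as a set of non-overlapping primitives; coordinates are from the bounding-box lower-left.
Flange: 220 × 14, A = 3 080 mm², y = 147 mm, Ī = 50 307 mm⁴.
Web: 20 × 140, A = 2 800 mm², y = 70 mm, Ī = 4 573 333 mm⁴.
Centroid: ȳ = ΣA·y / ΣA = 110.33 mm.
Transfer each piece to the centroidal x-axis using Ī + A·d² with d = y − 110.33:
  flange: d = 36.667 mm → contributes +4 191 196 mm⁴
  web: d = -40.333 mm → contributes +9 128 311 mm⁴
Total I = 13 319 507 mm⁴.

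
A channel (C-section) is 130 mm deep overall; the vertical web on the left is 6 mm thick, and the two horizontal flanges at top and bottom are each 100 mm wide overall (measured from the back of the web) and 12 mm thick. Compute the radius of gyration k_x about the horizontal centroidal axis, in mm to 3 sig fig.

k_x ≈ 54.4 mm

Decompose the section into non-overlapping parts with the origin at the bottom-left of its bounding rectangle.
Web: 6 × 130, A = 780 mm², y = 65 mm, Ī = 1 098 500 mm⁴.
Top flange (beyond web): 94 × 12, A = 1 128 mm², y = 124 mm, Ī = 13 536 mm⁴.
Bottom flange (beyond web): 94 × 12, A = 1 128 mm², y = 6 mm, Ī = 13 536 mm⁴.
By symmetry the centroid is at mid-height, ȳ = 65 mm.
Transfer each piece to the horizontal centroidal axis using Ī + A·d² with d = y − 65:
  web: d = 0 mm → contributes +1 098 500 mm⁴
  top flange (beyond web): d = 59 mm → contributes +3 940 104 mm⁴
  bottom flange (beyond web): d = -59 mm → contributes +3 940 104 mm⁴
Total I = 8 978 708 mm⁴.
Radius of gyration: k = √(I/A) = √(8 978 708 / 3 036) = 54.382 mm.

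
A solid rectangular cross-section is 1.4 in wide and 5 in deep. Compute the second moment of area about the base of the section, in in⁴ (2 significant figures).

I_base ≈ 58 in⁴

The section: 1.4 × 5, A = 7 in², y = 2.5 in, Ī = 14.58 in⁴.
Transfer it to the base of the section using Ī + A·d² with d = y − 0:
  the section: d = 2.5 in → contributes +58.33 in⁴
Total I = 58.33 in⁴.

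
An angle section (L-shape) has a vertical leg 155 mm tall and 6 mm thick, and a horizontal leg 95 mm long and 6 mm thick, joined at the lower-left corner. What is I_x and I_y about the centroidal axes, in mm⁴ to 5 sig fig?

I_x ≈ 3.7463 × 10⁶ mm⁴, I_y ≈ 1.1206 × 10⁶ mm⁴

Decompose the section into non-overlapping parts with the origin at the bottom-left of its bounding rectangle.
Vertical leg: 6 × 155, A = 930 mm², y = 77.5 mm, Ī = 1 861 938 mm⁴.
Horizontal leg (remainder): 89 × 6, A = 534 mm², y = 3 mm, Ī = 1 602 mm⁴.
Centroid: ȳ = ΣA·y / ΣA = 50.32582 mm.
Transfer each piece to the centroidal x-axis using Ī + A·d² with d = y − 50.32582:
  vertical leg: d = 27.17418 mm → contributes +2 548 683 mm⁴
  horizontal leg (remainder): d = -47.32582 mm → contributes +1 197 620 mm⁴
Total I = 3 746 303 mm⁴.
For the y-axis: x̄ = 20.32582 mm.
Repeating about the centroidal y-axis gives I_y = 1 120 643 mm⁴.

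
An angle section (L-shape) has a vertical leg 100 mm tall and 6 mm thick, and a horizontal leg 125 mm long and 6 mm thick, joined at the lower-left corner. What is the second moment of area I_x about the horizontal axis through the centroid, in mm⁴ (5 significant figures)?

Decompose the section into non-overlapping parts with the origin at the bottom-left of its bounding rectangle.
Vertical leg: 6 × 100, A = 600 mm², y = 50 mm, Ī = 500 000 mm⁴.
Horizontal leg (remainder): 119 × 6, A = 714 mm², y = 3 mm, Ī = 2 142 mm⁴.
Centroid: ȳ = ΣA·y / ΣA = 24.46119 mm.
Transfer each piece to the horizontal axis through the centroid using Ī + A·d² with d = y − 24.46119:
  vertical leg: d = 25.53881 mm → contributes +891338.6 mm⁴
  horizontal leg (remainder): d = -21.46119 mm → contributes +330997.9 mm⁴
Total I = 1 222 337 mm⁴.

I_x ≈ 1.2223 × 10⁶ mm⁴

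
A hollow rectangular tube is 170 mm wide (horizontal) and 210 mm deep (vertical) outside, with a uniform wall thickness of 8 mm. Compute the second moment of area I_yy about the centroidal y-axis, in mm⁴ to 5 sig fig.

Split into non-overlapping primitives; take the origin at the lower-left of the bounding box.
Outer rectangle: 170 × 210, A = 35 700 mm², x = 85 mm, Ī = 85 977 500 mm⁴.
Inner void (subtracted): 154 × 194, A = 29 876 mm², x = 85 mm, Ī = 59 044 935 mm⁴.
By symmetry the centroid is at mid-width, x̄ = 85 mm.
All pieces are centred on the centroidal y-axis, so I = ΣĪ (holes subtracted) = 26 932 565 mm⁴.

I_yy ≈ 2.6933 × 10⁷ mm⁴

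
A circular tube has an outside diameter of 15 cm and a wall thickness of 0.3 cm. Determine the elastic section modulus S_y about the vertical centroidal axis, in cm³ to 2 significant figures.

S_y ≈ 50 cm³

Break the section into simple shapes (no overlaps), measuring from the bottom-left corner of the bounding box.
Outer circle: ⌀15, A = 176.7 cm², x = 7.5 cm, Ī = 2 485 cm⁴.
Bore (subtracted): ⌀14.4, A = 162.9 cm², x = 7.5 cm, Ī = 2 111 cm⁴.
By symmetry the centroid is at mid-width, x̄ = 7.5 cm.
All pieces are centred on the vertical centroidal axis, so I = ΣĪ (holes subtracted) = 374.4 cm⁴.
Extreme fibre distance c = 7.5 cm; S = I/c = 49.92 cm³.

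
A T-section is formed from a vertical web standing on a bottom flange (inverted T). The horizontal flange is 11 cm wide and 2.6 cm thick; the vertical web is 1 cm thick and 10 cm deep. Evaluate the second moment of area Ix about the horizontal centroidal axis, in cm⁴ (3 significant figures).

Split into non-overlapping primitives; take the origin at the lower-left of the bounding box.
Flange: 11 × 2.6, A = 28.6 cm², y = 1.3 cm, Ī = 16.111 cm⁴.
Web: 1 × 10, A = 10 cm², y = 7.6 cm, Ī = 83.333 cm⁴.
Centroid: ȳ = ΣA·y / ΣA = 2.9321 cm.
Transfer each piece to the horizontal centroidal axis using Ī + A·d² with d = y − 2.9321:
  flange: d = -1.6321 cm → contributes +92.297 cm⁴
  web: d = 4.6679 cm → contributes +301.22 cm⁴
Total I = 393.52 cm⁴.

Ix ≈ 394 cm⁴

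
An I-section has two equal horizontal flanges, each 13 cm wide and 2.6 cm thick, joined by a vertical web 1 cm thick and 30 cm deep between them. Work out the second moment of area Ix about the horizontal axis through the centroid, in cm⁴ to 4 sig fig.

Ix ≈ 2.025 × 10⁴ cm⁴

Decompose the section into non-overlapping parts with the origin at the bottom-left of its bounding rectangle.
Bottom flange: 13 × 2.6, A = 33.8 cm², y = 1.3 cm, Ī = 19.0407 cm⁴.
Web: 1 × 30, A = 30 cm², y = 17.6 cm, Ī = 2 250 cm⁴.
Top flange: 13 × 2.6, A = 33.8 cm², y = 33.9 cm, Ī = 19.0407 cm⁴.
By symmetry the centroid is at mid-height, ȳ = 17.6 cm.
Transfer each piece to the horizontal axis through the centroid using Ī + A·d² with d = y − 17.6:
  bottom flange: d = -16.3 cm → contributes +8999.36 cm⁴
  web: d = 0 cm → contributes +2 250 cm⁴
  top flange: d = 16.3 cm → contributes +8999.36 cm⁴
Total I = 20248.7 cm⁴.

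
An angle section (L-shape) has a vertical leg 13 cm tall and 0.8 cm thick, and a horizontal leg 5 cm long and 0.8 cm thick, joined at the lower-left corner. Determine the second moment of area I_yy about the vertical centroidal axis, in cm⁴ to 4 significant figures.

I_yy ≈ 21.37 cm⁴

Split into non-overlapping primitives; take the origin at the lower-left of the bounding box.
Vertical leg: 0.8 × 13, A = 10.4 cm², x = 0.4 cm, Ī = 0.554667 cm⁴.
Horizontal leg (remainder): 4.2 × 0.8, A = 3.36 cm², x = 2.9 cm, Ī = 4.9392 cm⁴.
Centroid: x̄ = ΣA·x / ΣA = 1.01047 cm.
Transfer each piece to the vertical centroidal axis using Ī + A·d² with d = x − 1.01047:
  vertical leg: d = -0.610465 cm → contributes +4.43041 cm⁴
  horizontal leg (remainder): d = 1.88953 cm → contributes +16.9355 cm⁴
Total I = 21.366 cm⁴.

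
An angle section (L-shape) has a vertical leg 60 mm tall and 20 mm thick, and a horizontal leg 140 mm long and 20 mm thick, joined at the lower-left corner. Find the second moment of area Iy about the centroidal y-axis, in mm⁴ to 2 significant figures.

Iy ≈ 6.8 × 10⁶ mm⁴

Break the section into simple shapes (no overlaps), measuring from the bottom-left corner of the bounding box.
Vertical leg: 20 × 60, A = 1 200 mm², x = 10 mm, Ī = 40 000 mm⁴.
Horizontal leg (remainder): 120 × 20, A = 2 400 mm², x = 80 mm, Ī = 2 880 000 mm⁴.
Centroid: x̄ = ΣA·x / ΣA = 56.67 mm.
Transfer each piece to the centroidal y-axis using Ī + A·d² with d = x − 56.67:
  vertical leg: d = -46.67 mm → contributes +2 653 333 mm⁴
  horizontal leg (remainder): d = 23.33 mm → contributes +4 186 667 mm⁴
Total I = 6 840 000 mm⁴.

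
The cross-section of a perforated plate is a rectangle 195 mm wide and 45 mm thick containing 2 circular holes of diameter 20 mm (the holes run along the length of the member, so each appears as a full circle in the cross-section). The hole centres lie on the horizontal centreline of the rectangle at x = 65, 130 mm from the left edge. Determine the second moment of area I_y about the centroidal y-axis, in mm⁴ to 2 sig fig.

Treat the section as a set of non-overlapping primitives; coordinates are from the bounding-box lower-left.
Plate: 195 × 45, A = 8 775 mm², x = 97.5 mm, Ī = 27 805 781 mm⁴.
Hole 1 (subtracted): ⌀20, A = 314.2 mm², x = 65 mm, Ī = 7 854 mm⁴.
Hole 2 (subtracted): ⌀20, A = 314.2 mm², x = 130 mm, Ī = 7 854 mm⁴.
By symmetry the centroid is at mid-width, x̄ = 97.5 mm.
Transfer each piece to the centroidal y-axis using Ī + A·d² with d = x − 97.5:
  plate: d = 0 mm → contributes +27 805 781 mm⁴
  hole 1: d = -32.5 mm → contributes −339 685 mm⁴
  hole 2: d = 32.5 mm → contributes −339 685 mm⁴
Total I = 27 126 412 mm⁴.

I_y ≈ 2.7 × 10⁷ mm⁴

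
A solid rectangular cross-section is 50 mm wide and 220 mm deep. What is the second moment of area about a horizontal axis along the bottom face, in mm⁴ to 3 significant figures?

The section: 50 × 220, A = 11 000 mm², y = 110 mm, Ī = 44 366 667 mm⁴.
Transfer it to a horizontal axis along the bottom face using Ī + A·d² with d = y − 0:
  the section: d = 110 mm → contributes +177 466 667 mm⁴
Total I = 177 466 667 mm⁴.

I_base ≈ 1.77 × 10⁸ mm⁴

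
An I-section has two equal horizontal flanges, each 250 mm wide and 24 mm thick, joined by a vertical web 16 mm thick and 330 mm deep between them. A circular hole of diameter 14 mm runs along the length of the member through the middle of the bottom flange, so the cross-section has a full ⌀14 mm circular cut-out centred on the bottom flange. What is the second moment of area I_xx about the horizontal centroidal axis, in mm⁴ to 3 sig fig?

I_xx ≈ 4.20 × 10⁸ mm⁴

Break the section into simple shapes (no overlaps), measuring from the bottom-left corner of the bounding box.
Bottom flange: 250 × 24, A = 6 000 mm², y = 12 mm, Ī = 288 000 mm⁴.
Web: 16 × 330, A = 5 280 mm², y = 189 mm, Ī = 47 916 000 mm⁴.
Top flange: 250 × 24, A = 6 000 mm², y = 366 mm, Ī = 288 000 mm⁴.
Hole (subtracted): ⌀14, A = 153.94 mm², y = 12 mm, Ī = 1885.7 mm⁴.
Centroid: ȳ = ΣA·y / ΣA = 190.59 mm.
Transfer each piece to the horizontal centroidal axis using Ī + A·d² with d = y − 190.59:
  bottom flange: d = -178.59 mm → contributes +191 656 405 mm⁴
  web: d = -1.591 mm → contributes +47 929 365 mm⁴
  top flange: d = 175.41 mm → contributes +184 897 969 mm⁴
  hole: d = -178.59 mm → contributes −4 911 699 mm⁴
Total I = 419 572 040 mm⁴.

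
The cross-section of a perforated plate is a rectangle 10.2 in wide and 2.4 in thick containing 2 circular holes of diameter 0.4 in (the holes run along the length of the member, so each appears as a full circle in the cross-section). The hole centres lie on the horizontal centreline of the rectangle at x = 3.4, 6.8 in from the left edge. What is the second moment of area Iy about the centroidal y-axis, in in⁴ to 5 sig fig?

Split into non-overlapping primitives; take the origin at the lower-left of the bounding box.
Plate: 10.2 × 2.4, A = 24.48 in², x = 5.1 in, Ī = 212.2416 in⁴.
Hole 1 (subtracted): ⌀0.4, A = 0.1256637 in², x = 3.4 in, Ī = 0.001256637 in⁴.
Hole 2 (subtracted): ⌀0.4, A = 0.1256637 in², x = 6.8 in, Ī = 0.001256637 in⁴.
By symmetry the centroid is at mid-width, x̄ = 5.1 in.
Transfer each piece to the centroidal y-axis using Ī + A·d² with d = x − 5.1:
  plate: d = 0 in → contributes +212.2416 in⁴
  hole 1: d = -1.7 in → contributes −0.3644247 in⁴
  hole 2: d = 1.7 in → contributes −0.3644247 in⁴
Total I = 211.5128 in⁴.

Iy ≈ 211.51 in⁴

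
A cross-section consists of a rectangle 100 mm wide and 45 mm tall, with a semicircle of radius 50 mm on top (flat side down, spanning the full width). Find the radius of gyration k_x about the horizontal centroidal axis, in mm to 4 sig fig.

Decompose the section into non-overlapping parts with the origin at the bottom-left of its bounding rectangle.
Rectangular body: 100 × 45, A = 4 500 mm², y = 22.5 mm, Ī = 759 375 mm⁴.
Semicircular cap: semicircle r = 50, A = 3926.99 mm², y = 66.2207 mm, Ī = 685 981 mm⁴.
Centroid: ȳ = ΣA·y / ΣA = 42.8739 mm.
Transfer each piece to the horizontal centroidal axis using Ī + A·d² with d = y − 42.8739:
  rectangular body: d = -20.3739 mm → contributes +2 627 305 mm⁴
  semicircular cap: d = 23.3468 mm → contributes +2 826 471 mm⁴
Total I = 5 453 777 mm⁴.
Radius of gyration: k = √(I/A) = √(5 453 777 / 8426.99) = 25.4397 mm.

k_x ≈ 25.44 mm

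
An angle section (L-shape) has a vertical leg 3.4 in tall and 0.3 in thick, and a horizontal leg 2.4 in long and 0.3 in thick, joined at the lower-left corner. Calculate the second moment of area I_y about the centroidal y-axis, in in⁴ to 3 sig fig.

I_y ≈ 0.800 in⁴

Split into non-overlapping primitives; take the origin at the lower-left of the bounding box.
Vertical leg: 0.3 × 3.4, A = 1.02 in², x = 0.15 in, Ī = 0.00765 in⁴.
Horizontal leg (remainder): 2.1 × 0.3, A = 0.63 in², x = 1.35 in, Ī = 0.23153 in⁴.
Centroid: x̄ = ΣA·x / ΣA = 0.60818 in.
Transfer each piece to the centroidal y-axis using Ī + A·d² with d = x − 0.60818:
  vertical leg: d = -0.45818 in → contributes +0.22178 in⁴
  horizontal leg (remainder): d = 0.74182 in → contributes +0.57821 in⁴
Total I = 0.79999 in⁴.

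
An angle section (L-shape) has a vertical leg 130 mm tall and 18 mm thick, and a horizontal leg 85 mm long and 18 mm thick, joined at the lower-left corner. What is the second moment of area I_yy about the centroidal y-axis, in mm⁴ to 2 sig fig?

I_yy ≈ 2.0 × 10⁶ mm⁴

Treat the section as a set of non-overlapping primitives; coordinates are from the bounding-box lower-left.
Vertical leg: 18 × 130, A = 2 340 mm², x = 9 mm, Ī = 63 180 mm⁴.
Horizontal leg (remainder): 67 × 18, A = 1 206 mm², x = 51.5 mm, Ī = 451 145 mm⁴.
Centroid: x̄ = ΣA·x / ΣA = 23.45 mm.
Transfer each piece to the centroidal y-axis using Ī + A·d² with d = x − 23.45:
  vertical leg: d = -14.45 mm → contributes +552 070 mm⁴
  horizontal leg (remainder): d = 28.05 mm → contributes +1 399 736 mm⁴
Total I = 1 951 806 mm⁴.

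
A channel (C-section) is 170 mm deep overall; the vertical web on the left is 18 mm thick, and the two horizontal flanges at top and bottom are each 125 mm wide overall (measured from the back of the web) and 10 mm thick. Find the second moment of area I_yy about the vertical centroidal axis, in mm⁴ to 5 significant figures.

I_yy ≈ 7.0435 × 10⁶ mm⁴

Treat the section as a set of non-overlapping primitives; coordinates are from the bounding-box lower-left.
Web: 18 × 170, A = 3 060 mm², x = 9 mm, Ī = 82 620 mm⁴.
Top flange (beyond web): 107 × 10, A = 1 070 mm², x = 71.5 mm, Ī = 1 020 869 mm⁴.
Bottom flange (beyond web): 107 × 10, A = 1 070 mm², x = 71.5 mm, Ī = 1 020 869 mm⁴.
Centroid: x̄ = ΣA·x / ΣA = 34.72115 mm.
Transfer each piece to the vertical centroidal axis using Ī + A·d² with d = x − 34.72115:
  web: d = -25.72115 mm → contributes +2 107 048 mm⁴
  top flange (beyond web): d = 36.77885 mm → contributes +2 468 241 mm⁴
  bottom flange (beyond web): d = 36.77885 mm → contributes +2 468 241 mm⁴
Total I = 7 043 529 mm⁴.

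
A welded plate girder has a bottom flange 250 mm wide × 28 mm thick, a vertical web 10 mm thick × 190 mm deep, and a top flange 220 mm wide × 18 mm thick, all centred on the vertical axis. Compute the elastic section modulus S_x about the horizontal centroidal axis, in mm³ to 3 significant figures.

Treat the section as a set of non-overlapping primitives; coordinates are from the bounding-box lower-left.
Bottom plate: 250 × 28, A = 7 000 mm², y = 14 mm, Ī = 457 333 mm⁴.
Web plate: 10 × 190, A = 1 900 mm², y = 123 mm, Ī = 5 715 833 mm⁴.
Top plate: 220 × 18, A = 3 960 mm², y = 227 mm, Ī = 106 920 mm⁴.
Centroid: ȳ = ΣA·y / ΣA = 95.694 mm.
Transfer each piece to the horizontal centroidal axis using Ī + A·d² with d = y − 95.694:
  bottom plate: d = -81.694 mm → contributes +47 174 270 mm⁴
  web plate: d = 27.306 mm → contributes +7 132 546 mm⁴
  top plate: d = 131.31 mm → contributes +68 382 723 mm⁴
Total I = 122 689 540 mm⁴.
Extreme fibre distance c = 140.31 mm; S = I/c = 874 440 mm³.

S_x ≈ 8.74 × 10⁵ mm³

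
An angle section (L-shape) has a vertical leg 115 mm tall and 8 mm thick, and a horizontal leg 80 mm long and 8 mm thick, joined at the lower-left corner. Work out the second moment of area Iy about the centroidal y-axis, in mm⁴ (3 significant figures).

Break the section into simple shapes (no overlaps), measuring from the bottom-left corner of the bounding box.
Vertical leg: 8 × 115, A = 920 mm², x = 4 mm, Ī = 4906.7 mm⁴.
Horizontal leg (remainder): 72 × 8, A = 576 mm², x = 44 mm, Ī = 248 832 mm⁴.
Centroid: x̄ = ΣA·x / ΣA = 19.401 mm.
Transfer each piece to the centroidal y-axis using Ī + A·d² with d = x − 19.401:
  vertical leg: d = -15.401 mm → contributes +223 124 mm⁴
  horizontal leg (remainder): d = 24.599 mm → contributes +597 374 mm⁴
Total I = 820 498 mm⁴.

Iy ≈ 8.20 × 10⁵ mm⁴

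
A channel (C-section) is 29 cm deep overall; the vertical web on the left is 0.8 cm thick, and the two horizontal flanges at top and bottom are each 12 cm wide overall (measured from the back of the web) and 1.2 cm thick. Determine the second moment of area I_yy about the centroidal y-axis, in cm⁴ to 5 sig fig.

I_yy ≈ 730.51 cm⁴

Decompose the section into non-overlapping parts with the origin at the bottom-left of its bounding rectangle.
Web: 0.8 × 29, A = 23.2 cm², x = 0.4 cm, Ī = 1.237333 cm⁴.
Top flange (beyond web): 11.2 × 1.2, A = 13.44 cm², x = 6.4 cm, Ī = 140.4928 cm⁴.
Bottom flange (beyond web): 11.2 × 1.2, A = 13.44 cm², x = 6.4 cm, Ī = 140.4928 cm⁴.
Centroid: x̄ = ΣA·x / ΣA = 3.620447 cm.
Transfer each piece to the centroidal y-axis using Ī + A·d² with d = x − 3.620447:
  web: d = -3.220447 cm → contributes +241.851 cm⁴
  top flange (beyond web): d = 2.779553 cm → contributes +244.3291 cm⁴
  bottom flange (beyond web): d = 2.779553 cm → contributes +244.3291 cm⁴
Total I = 730.5092 cm⁴.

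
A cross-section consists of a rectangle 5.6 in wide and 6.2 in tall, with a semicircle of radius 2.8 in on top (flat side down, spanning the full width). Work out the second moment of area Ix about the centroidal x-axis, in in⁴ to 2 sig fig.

Ix ≈ 290 in⁴

Break the section into simple shapes (no overlaps), measuring from the bottom-left corner of the bounding box.
Rectangular body: 5.6 × 6.2, A = 34.72 in², y = 3.1 in, Ī = 111.2 in⁴.
Semicircular cap: semicircle r = 2.8, A = 12.32 in², y = 7.388 in, Ī = 6.746 in⁴.
Centroid: ȳ = ΣA·y / ΣA = 4.223 in.
Transfer each piece to the centroidal x-axis using Ī + A·d² with d = y − 4.223:
  rectangular body: d = -1.123 in → contributes +155 in⁴
  semicircular cap: d = 3.166 in → contributes +130.2 in⁴
Total I = 285.1 in⁴.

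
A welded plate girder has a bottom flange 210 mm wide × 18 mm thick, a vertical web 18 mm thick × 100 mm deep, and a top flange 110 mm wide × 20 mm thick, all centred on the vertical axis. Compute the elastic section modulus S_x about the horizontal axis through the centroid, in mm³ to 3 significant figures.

S_x ≈ 2.65 × 10⁵ mm³

Split into non-overlapping primitives; take the origin at the lower-left of the bounding box.
Bottom plate: 210 × 18, A = 3 780 mm², y = 9 mm, Ī = 102 060 mm⁴.
Web plate: 18 × 100, A = 1 800 mm², y = 68 mm, Ī = 1 500 000 mm⁴.
Top plate: 110 × 20, A = 2 200 mm², y = 128 mm, Ī = 73 333 mm⁴.
Centroid: ȳ = ΣA·y / ΣA = 56.301 mm.
Transfer each piece to the horizontal axis through the centroid using Ī + A·d² with d = y − 56.301:
  bottom plate: d = -47.301 mm → contributes +8 559 292 mm⁴
  web plate: d = 11.699 mm → contributes +1 746 370 mm⁴
  top plate: d = 71.699 mm → contributes +11 383 048 mm⁴
Total I = 21 688 710 mm⁴.
Extreme fibre distance c = 81.699 mm; S = I/c = 265 470 mm³.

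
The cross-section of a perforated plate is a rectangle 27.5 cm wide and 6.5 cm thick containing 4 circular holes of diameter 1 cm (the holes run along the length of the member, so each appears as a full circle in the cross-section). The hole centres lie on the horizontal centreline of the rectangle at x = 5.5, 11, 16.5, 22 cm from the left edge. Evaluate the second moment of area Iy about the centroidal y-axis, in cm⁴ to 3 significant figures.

Split into non-overlapping primitives; take the origin at the lower-left of the bounding box.
Plate: 27.5 × 6.5, A = 178.75 cm², x = 13.75 cm, Ī = 11 265 cm⁴.
Hole 1 (subtracted): ⌀1, A = 0.7854 cm², x = 5.5 cm, Ī = 0.049087 cm⁴.
Hole 2 (subtracted): ⌀1, A = 0.7854 cm², x = 11 cm, Ī = 0.049087 cm⁴.
Hole 3 (subtracted): ⌀1, A = 0.7854 cm², x = 16.5 cm, Ī = 0.049087 cm⁴.
Hole 4 (subtracted): ⌀1, A = 0.7854 cm², x = 22 cm, Ī = 0.049087 cm⁴.
By symmetry the centroid is at mid-width, x̄ = 13.75 cm.
Transfer each piece to the centroidal y-axis using Ī + A·d² with d = x − 13.75:
  plate: d = 0 cm → contributes +11 265 cm⁴
  hole 1: d = -8.25 cm → contributes −53.505 cm⁴
  hole 2: d = -2.75 cm → contributes −5.9887 cm⁴
  hole 3: d = 2.75 cm → contributes −5.9887 cm⁴
  hole 4: d = 8.25 cm → contributes −53.505 cm⁴
Total I = 11 146 cm⁴.

Iy ≈ 1.11 × 10⁴ cm⁴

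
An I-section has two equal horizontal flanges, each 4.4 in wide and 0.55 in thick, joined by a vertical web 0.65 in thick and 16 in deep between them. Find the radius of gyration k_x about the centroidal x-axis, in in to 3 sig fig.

Break the section into simple shapes (no overlaps), measuring from the bottom-left corner of the bounding box.
Bottom flange: 4.4 × 0.55, A = 2.42 in², y = 0.275 in, Ī = 0.061004 in⁴.
Web: 0.65 × 16, A = 10.4 in², y = 8.55 in, Ī = 221.87 in⁴.
Top flange: 4.4 × 0.55, A = 2.42 in², y = 16.825 in, Ī = 0.061004 in⁴.
By symmetry the centroid is at mid-height, ȳ = 8.55 in.
Transfer each piece to the centroidal x-axis using Ī + A·d² with d = y − 8.55:
  bottom flange: d = -8.275 in → contributes +165.77 in⁴
  web: d = 0 in → contributes +221.87 in⁴
  top flange: d = 8.275 in → contributes +165.77 in⁴
Total I = 553.41 in⁴.
Radius of gyration: k = √(I/A) = √(553.41 / 15.24) = 6.026 in.

k_x ≈ 6.03 in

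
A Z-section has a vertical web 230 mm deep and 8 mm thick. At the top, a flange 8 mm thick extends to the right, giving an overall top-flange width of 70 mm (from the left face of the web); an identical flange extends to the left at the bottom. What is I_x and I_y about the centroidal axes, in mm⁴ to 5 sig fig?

I_x ≈ 2.0339 × 10⁷ mm⁴, I_y ≈ 1.5428 × 10⁶ mm⁴

Split into non-overlapping primitives; take the origin at the lower-left of the bounding box.
Web: 8 × 230, A = 1 840 mm², y = 115 mm, Ī = 8 111 333 mm⁴.
Top flange (beyond web): 62 × 8, A = 496 mm², y = 226 mm, Ī = 2645.333 mm⁴.
Bottom flange (beyond web): 62 × 8, A = 496 mm², y = 4 mm, Ī = 2645.333 mm⁴.
Centroid: ȳ = ΣA·y / ΣA = 115 mm.
Transfer each piece to the centroidal x-axis using Ī + A·d² with d = y − 115:
  web: d = 0 mm → contributes +8 111 333 mm⁴
  top flange (beyond web): d = 111 mm → contributes +6 113 861 mm⁴
  bottom flange (beyond web): d = -111 mm → contributes +6 113 861 mm⁴
Total I = 20 339 056 mm⁴.
For the y-axis: x̄ = 66 mm.
Repeating about the centroidal y-axis gives I_y = 1 542 784 mm⁴.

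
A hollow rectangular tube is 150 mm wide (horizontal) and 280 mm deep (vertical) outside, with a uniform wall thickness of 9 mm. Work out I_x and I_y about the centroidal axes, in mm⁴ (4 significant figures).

I_x ≈ 7.657 × 10⁷ mm⁴, I_y ≈ 2.853 × 10⁷ mm⁴

Break the section into simple shapes (no overlaps), measuring from the bottom-left corner of the bounding box.
Outer rectangle: 150 × 280, A = 42 000 mm², y = 140 mm, Ī = 274 400 000 mm⁴.
Inner void (subtracted): 132 × 262, A = 34 584 mm², y = 140 mm, Ī = 197 832 008 mm⁴.
By symmetry the centroid is at mid-height, ȳ = 140 mm.
All pieces are centred on the centroidal x-axis, so I = ΣĪ (holes subtracted) = 76 567 992 mm⁴.
Repeating about the centroidal y-axis gives I_y = 28 534 032 mm⁴.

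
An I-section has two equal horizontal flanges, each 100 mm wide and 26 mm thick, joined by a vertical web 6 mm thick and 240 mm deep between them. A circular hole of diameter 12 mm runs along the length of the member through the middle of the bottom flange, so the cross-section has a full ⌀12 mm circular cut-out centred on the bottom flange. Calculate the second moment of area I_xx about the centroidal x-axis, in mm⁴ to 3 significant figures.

I_xx ≈ 9.72 × 10⁷ mm⁴

Treat the section as a set of non-overlapping primitives; coordinates are from the bounding-box lower-left.
Bottom flange: 100 × 26, A = 2 600 mm², y = 13 mm, Ī = 146 467 mm⁴.
Web: 6 × 240, A = 1 440 mm², y = 146 mm, Ī = 6 912 000 mm⁴.
Top flange: 100 × 26, A = 2 600 mm², y = 279 mm, Ī = 146 467 mm⁴.
Hole (subtracted): ⌀12, A = 113.1 mm², y = 13 mm, Ī = 1017.9 mm⁴.
Centroid: ȳ = ΣA·y / ΣA = 148.3 mm.
Transfer each piece to the centroidal x-axis using Ī + A·d² with d = y − 148.3:
  bottom flange: d = -135.3 mm → contributes +47 745 542 mm⁴
  web: d = -2.3046 mm → contributes +6 919 648 mm⁴
  top flange: d = 130.7 mm → contributes +44 557 810 mm⁴
  hole: d = -135.3 mm → contributes −2 071 529 mm⁴
Total I = 97 151 471 mm⁴.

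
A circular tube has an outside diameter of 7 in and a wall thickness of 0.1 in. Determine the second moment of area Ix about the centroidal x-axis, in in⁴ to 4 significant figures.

Break the section into simple shapes (no overlaps), measuring from the bottom-left corner of the bounding box.
Outer circle: ⌀7, A = 38.4845 in², y = 3.5 in, Ī = 117.859 in⁴.
Bore (subtracted): ⌀6.8, A = 36.3168 in², y = 3.5 in, Ī = 104.956 in⁴.
By symmetry the centroid is at mid-height, ȳ = 3.5 in.
All pieces are centred on the centroidal x-axis, so I = ΣĪ (holes subtracted) = 12.9032 in⁴.

Ix ≈ 12.90 in⁴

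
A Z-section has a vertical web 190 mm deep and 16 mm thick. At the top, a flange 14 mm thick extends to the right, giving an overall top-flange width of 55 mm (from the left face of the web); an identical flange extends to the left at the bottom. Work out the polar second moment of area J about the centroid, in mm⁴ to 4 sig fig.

Decompose the section into non-overlapping parts with the origin at the bottom-left of its bounding rectangle.
Web: 16 × 190, A = 3 040 mm², y = 95 mm, Ī = 9 145 333 mm⁴.
Top flange (beyond web): 39 × 14, A = 546 mm², y = 183 mm, Ī = 8 918 mm⁴.
Bottom flange (beyond web): 39 × 14, A = 546 mm², y = 7 mm, Ī = 8 918 mm⁴.
Centroid: ȳ = ΣA·y / ΣA = 95 mm.
Transfer each piece to the centroidal x-axis using Ī + A·d² with d = y − 95:
  web: d = 0 mm → contributes +9 145 333 mm⁴
  top flange (beyond web): d = 88 mm → contributes +4 237 142 mm⁴
  bottom flange (beyond web): d = -88 mm → contributes +4 237 142 mm⁴
Total I = 17 619 617 mm⁴.
For the y-axis: x̄ = 47 mm.
Repeating about the centroidal y-axis gives I_y = 1 029 089 mm⁴.
Polar second moment: J = I_x + I_y = 18 648 707 mm⁴.

J ≈ 1.865 × 10⁷ mm⁴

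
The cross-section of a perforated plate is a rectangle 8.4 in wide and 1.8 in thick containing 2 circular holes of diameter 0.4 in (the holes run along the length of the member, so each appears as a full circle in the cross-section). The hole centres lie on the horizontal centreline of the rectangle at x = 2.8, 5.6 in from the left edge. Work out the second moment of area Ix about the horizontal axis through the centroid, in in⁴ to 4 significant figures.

Ix ≈ 4.080 in⁴

Split into non-overlapping primitives; take the origin at the lower-left of the bounding box.
Plate: 8.4 × 1.8, A = 15.12 in², y = 0.9 in, Ī = 4.0824 in⁴.
Hole 1 (subtracted): ⌀0.4, A = 0.125664 in², y = 0.9 in, Ī = 0.00125664 in⁴.
Hole 2 (subtracted): ⌀0.4, A = 0.125664 in², y = 0.9 in, Ī = 0.00125664 in⁴.
By symmetry the centroid is at mid-height, ȳ = 0.9 in.
All pieces are centred on the horizontal axis through the centroid, so I = ΣĪ (holes subtracted) = 4.07989 in⁴.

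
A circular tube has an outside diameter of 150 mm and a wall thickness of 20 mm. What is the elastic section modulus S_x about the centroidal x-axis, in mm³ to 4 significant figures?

S_x ≈ 2.355 × 10⁵ mm³

Decompose the section into non-overlapping parts with the origin at the bottom-left of its bounding rectangle.
Outer circle: ⌀150, A = 17671.5 mm², y = 75 mm, Ī = 24 850 489 mm⁴.
Bore (subtracted): ⌀110, A = 9503.32 mm², y = 75 mm, Ī = 7 186 884 mm⁴.
By symmetry the centroid is at mid-height, ȳ = 75 mm.
All pieces are centred on the centroidal x-axis, so I = ΣĪ (holes subtracted) = 17 663 605 mm⁴.
Extreme fibre distance c = 75 mm; S = I/c = 235 515 mm³.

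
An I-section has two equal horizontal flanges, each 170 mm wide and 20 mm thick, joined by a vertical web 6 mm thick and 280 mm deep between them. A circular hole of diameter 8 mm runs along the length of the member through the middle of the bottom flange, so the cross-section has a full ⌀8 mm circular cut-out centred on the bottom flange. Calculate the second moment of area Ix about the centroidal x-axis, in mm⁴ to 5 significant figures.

Ix ≈ 1.6306 × 10⁸ mm⁴

Split into non-overlapping primitives; take the origin at the lower-left of the bounding box.
Bottom flange: 170 × 20, A = 3 400 mm², y = 10 mm, Ī = 113333.3 mm⁴.
Web: 6 × 280, A = 1 680 mm², y = 160 mm, Ī = 10 976 000 mm⁴.
Top flange: 170 × 20, A = 3 400 mm², y = 310 mm, Ī = 113333.3 mm⁴.
Hole (subtracted): ⌀8, A = 50.26548 mm², y = 10 mm, Ī = 201.0619 mm⁴.
Centroid: ȳ = ΣA·y / ΣA = 160.8944 mm.
Transfer each piece to the centroidal x-axis using Ī + A·d² with d = y − 160.8944:
  bottom flange: d = -150.8944 mm → contributes +77 528 374 mm⁴
  web: d = -0.8944318 mm → contributes +10 977 344 mm⁴
  top flange: d = 149.1056 mm → contributes +75 703 733 mm⁴
  hole: d = -150.8944 mm → contributes −1 144 702 mm⁴
Total I = 163 064 748 mm⁴.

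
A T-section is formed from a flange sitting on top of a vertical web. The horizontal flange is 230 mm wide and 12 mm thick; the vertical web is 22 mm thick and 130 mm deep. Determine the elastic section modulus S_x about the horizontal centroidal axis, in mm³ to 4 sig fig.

S_x ≈ 1.116 × 10⁵ mm³

Break the section into simple shapes (no overlaps), measuring from the bottom-left corner of the bounding box.
Flange: 230 × 12, A = 2 760 mm², y = 136 mm, Ī = 33 120 mm⁴.
Web: 22 × 130, A = 2 860 mm², y = 65 mm, Ī = 4 027 833 mm⁴.
Centroid: ȳ = ΣA·y / ΣA = 99.8683 mm.
Transfer each piece to the horizontal centroidal axis using Ī + A·d² with d = y − 99.8683:
  flange: d = 36.1317 mm → contributes +3 636 294 mm⁴
  web: d = -34.8683 mm → contributes +7 505 022 mm⁴
Total I = 11 141 316 mm⁴.
Extreme fibre distance c = 99.8683 mm; S = I/c = 111 560 mm³.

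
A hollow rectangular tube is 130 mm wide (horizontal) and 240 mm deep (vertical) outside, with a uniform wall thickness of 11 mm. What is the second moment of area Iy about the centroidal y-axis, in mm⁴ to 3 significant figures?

Decompose the section into non-overlapping parts with the origin at the bottom-left of its bounding rectangle.
Outer rectangle: 130 × 240, A = 31 200 mm², x = 65 mm, Ī = 43 940 000 mm⁴.
Inner void (subtracted): 108 × 218, A = 23 544 mm², x = 65 mm, Ī = 22 884 768 mm⁴.
By symmetry the centroid is at mid-width, x̄ = 65 mm.
All pieces are centred on the centroidal y-axis, so I = ΣĪ (holes subtracted) = 21 055 232 mm⁴.

Iy ≈ 2.11 × 10⁷ mm⁴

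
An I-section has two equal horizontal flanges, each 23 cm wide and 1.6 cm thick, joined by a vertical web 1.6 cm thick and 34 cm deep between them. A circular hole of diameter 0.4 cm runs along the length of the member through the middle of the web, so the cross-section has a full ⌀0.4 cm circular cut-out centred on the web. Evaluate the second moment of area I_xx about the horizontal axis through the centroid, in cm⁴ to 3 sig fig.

I_xx ≈ 2.86 × 10⁴ cm⁴

Break the section into simple shapes (no overlaps), measuring from the bottom-left corner of the bounding box.
Bottom flange: 23 × 1.6, A = 36.8 cm², y = 0.8 cm, Ī = 7.8507 cm⁴.
Web: 1.6 × 34, A = 54.4 cm², y = 18.6 cm, Ī = 5240.5 cm⁴.
Top flange: 23 × 1.6, A = 36.8 cm², y = 36.4 cm, Ī = 7.8507 cm⁴.
Hole (subtracted): ⌀0.4, A = 0.12566 cm², y = 18.6 cm, Ī = 0.0012566 cm⁴.
By symmetry the centroid is at mid-height, ȳ = 18.6 cm.
Transfer each piece to the horizontal axis through the centroid using Ī + A·d² with d = y − 18.6:
  bottom flange: d = -17.8 cm → contributes +11 668 cm⁴
  web: d = 0 cm → contributes +5240.5 cm⁴
  top flange: d = 17.8 cm → contributes +11 668 cm⁴
  hole: d = 0 cm → contributes −0.0012566 cm⁴
Total I = 28 576 cm⁴.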